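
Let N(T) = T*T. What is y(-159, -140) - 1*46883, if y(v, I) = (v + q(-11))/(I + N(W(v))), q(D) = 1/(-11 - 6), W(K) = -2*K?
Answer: -773897707/16507 ≈ -46883.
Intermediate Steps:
N(T) = T**2
q(D) = -1/17 (q(D) = 1/(-17) = -1/17)
y(v, I) = (-1/17 + v)/(I + 4*v**2) (y(v, I) = (v - 1/17)/(I + (-2*v)**2) = (-1/17 + v)/(I + 4*v**2))
y(-159, -140) - 1*46883 = (-1/17 - 159)/(-140 + 4*(-159)**2) - 1*46883 = -2704/17/(-140 + 4*25281) - 46883 = -2704/17/(-140 + 101124) - 46883 = -2704/17/100984 - 46883 = (1/100984)*(-2704/17) - 46883 = -26/16507 - 46883 = -773897707/16507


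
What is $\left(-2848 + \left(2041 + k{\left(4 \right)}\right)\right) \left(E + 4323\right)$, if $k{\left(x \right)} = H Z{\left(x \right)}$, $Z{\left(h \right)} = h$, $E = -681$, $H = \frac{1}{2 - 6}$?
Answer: $-2942736$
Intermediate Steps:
$H = - \frac{1}{4}$ ($H = \frac{1}{-4} = - \frac{1}{4} \approx -0.25$)
$k{\left(x \right)} = - \frac{x}{4}$
$\left(-2848 + \left(2041 + k{\left(4 \right)}\right)\right) \left(E + 4323\right) = \left(-2848 + \left(2041 - 1\right)\right) \left(-681 + 4323\right) = \left(-2848 + \left(2041 - 1\right)\right) 3642 = \left(-2848 + 2040\right) 3642 = \left(-808\right) 3642 = -2942736$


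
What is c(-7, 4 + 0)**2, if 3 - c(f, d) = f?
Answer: 100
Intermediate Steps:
c(f, d) = 3 - f
c(-7, 4 + 0)**2 = (3 - 1*(-7))**2 = (3 + 7)**2 = 10**2 = 100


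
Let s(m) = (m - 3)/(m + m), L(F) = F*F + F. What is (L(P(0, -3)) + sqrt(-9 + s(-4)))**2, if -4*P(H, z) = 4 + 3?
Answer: -1639/256 + 21*I*sqrt(130)/32 ≈ -6.4023 + 7.4824*I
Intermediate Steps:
P(H, z) = -7/4 (P(H, z) = -(4 + 3)/4 = -1/4*7 = -7/4)
L(F) = F + F**2 (L(F) = F**2 + F = F + F**2)
s(m) = (-3 + m)/(2*m) (s(m) = (-3 + m)/((2*m)) = (-3 + m)*(1/(2*m)) = (-3 + m)/(2*m))
(L(P(0, -3)) + sqrt(-9 + s(-4)))**2 = (-7*(1 - 7/4)/4 + sqrt(-9 + (1/2)*(-3 - 4)/(-4)))**2 = (-7/4*(-3/4) + sqrt(-9 + (1/2)*(-1/4)*(-7)))**2 = (21/16 + sqrt(-9 + 7/8))**2 = (21/16 + sqrt(-65/8))**2 = (21/16 + I*sqrt(130)/4)**2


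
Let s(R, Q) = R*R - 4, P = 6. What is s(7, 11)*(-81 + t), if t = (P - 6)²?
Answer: -3645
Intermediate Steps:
s(R, Q) = -4 + R² (s(R, Q) = R² - 4 = -4 + R²)
t = 0 (t = (6 - 6)² = 0² = 0)
s(7, 11)*(-81 + t) = (-4 + 7²)*(-81 + 0) = (-4 + 49)*(-81) = 45*(-81) = -3645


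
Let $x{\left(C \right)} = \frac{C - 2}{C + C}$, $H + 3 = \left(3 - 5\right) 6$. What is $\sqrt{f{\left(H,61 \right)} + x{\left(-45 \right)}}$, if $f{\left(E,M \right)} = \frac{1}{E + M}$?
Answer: $\frac{\sqrt{64745}}{345} \approx 0.73754$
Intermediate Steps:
$H = -15$ ($H = -3 + \left(3 - 5\right) 6 = -3 - 12 = -15$)
$x{\left(C \right)} = \frac{-2 + C}{2 C}$
$\sqrt{f{\left(H,61 \right)} + x{\left(-45 \right)}} = \sqrt{\frac{1}{-15 + 61} + \frac{-2 - 45}{2 \left(-45\right)}} = \sqrt{\frac{1}{46} + \frac{1}{2} \left(- \frac{1}{45}\right) \left(-47\right)} = \sqrt{\frac{1}{46} + \frac{47}{90}} = \sqrt{\frac{563}{1035}} = \frac{\sqrt{64745}}{345}$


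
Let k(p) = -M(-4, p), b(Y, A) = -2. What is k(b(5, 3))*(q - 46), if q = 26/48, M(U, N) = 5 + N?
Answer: 1091/8 ≈ 136.38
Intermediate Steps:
q = 13/24 (q = 26*(1/48) = 13/24 ≈ 0.54167)
k(p) = -5 - p (k(p) = -(5 + p) = -5 - p)
k(b(5, 3))*(q - 46) = (-5 - 1*(-2))*(13/24 - 46) = (-5 + 2)*(-1091/24) = -3*(-1091/24) = 1091/8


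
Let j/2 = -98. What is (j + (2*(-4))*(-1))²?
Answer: 35344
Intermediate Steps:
j = -196 (j = 2*(-98) = -196)
(j + (2*(-4))*(-1))² = (-196 + (2*(-4))*(-1))² = (-196 - 8*(-1))² = (-196 + 8)² = (-188)² = 35344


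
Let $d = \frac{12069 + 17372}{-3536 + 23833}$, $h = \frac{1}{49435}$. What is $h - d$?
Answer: $- \frac{1455395538}{1003382195} \approx -1.4505$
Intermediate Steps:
$h = \frac{1}{49435} \approx 2.0229 \cdot 10^{-5}$
$d = \frac{29441}{20297} \approx 1.4505$
$h - d = \frac{1}{49435} - \frac{29441}{20297} = - \frac{1455395538}{1003382195}$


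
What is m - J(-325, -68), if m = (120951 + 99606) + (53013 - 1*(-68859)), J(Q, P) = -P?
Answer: 342361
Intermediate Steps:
m = 342429 (m = 220557 + (53013 + 68859) = 220557 + 121872 = 342429)
m - J(-325, -68) = 342429 - (-1)*(-68) = 342429 - 1*68 = 342429 - 68 = 342361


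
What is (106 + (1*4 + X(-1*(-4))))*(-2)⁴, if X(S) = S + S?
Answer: 1888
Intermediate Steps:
X(S) = 2*S
(106 + (1*4 + X(-1*(-4))))*(-2)⁴ = (106 + (1*4 + 2*(-1*(-4))))*(-2)⁴ = (106 + (4 + 2*4))*16 = (106 + (4 + 8))*16 = (106 + 12)*16 = 118*16 = 1888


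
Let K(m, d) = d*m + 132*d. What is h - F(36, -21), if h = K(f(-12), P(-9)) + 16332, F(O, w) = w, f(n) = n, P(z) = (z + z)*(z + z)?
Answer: 55233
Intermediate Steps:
P(z) = 4*z² (P(z) = (2*z)*(2*z) = 4*z²)
K(m, d) = 132*d + d*m
h = 55212 (h = (4*(-9)²)*(132 - 12) + 16332 = (4*81)*120 + 16332 = 324*120 + 16332 = 38880 + 16332 = 55212)
h - F(36, -21) = 55212 - 1*(-21) = 55212 + 21 = 55233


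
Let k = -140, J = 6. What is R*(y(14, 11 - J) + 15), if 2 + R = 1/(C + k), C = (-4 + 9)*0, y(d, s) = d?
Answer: -8149/140 ≈ -58.207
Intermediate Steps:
C = 0 (C = 5*0 = 0)
R = -281/140 (R = -2 + 1/(0 - 140) = -2 + 1/(-140) = -2 - 1/140 = -281/140 ≈ -2.0071)
R*(y(14, 11 - J) + 15) = -281*(14 + 15)/140 = -281/140*29 = -8149/140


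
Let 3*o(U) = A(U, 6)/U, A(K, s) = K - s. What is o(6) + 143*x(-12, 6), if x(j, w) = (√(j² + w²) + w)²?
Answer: 30888 + 10296*√5 ≈ 53911.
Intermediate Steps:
x(j, w) = (w + √(j² + w²))²
o(U) = (-6 + U)/(3*U) (o(U) = ((U - 1*6)/U)/3 = ((U - 6)/U)/3 = ((-6 + U)/U)/3 = (-6 + U)/(3*U))
o(6) + 143*x(-12, 6) = (⅓)*(-6 + 6)/6 + 143*(6 + √((-12)² + 6²))² = (⅓)*(⅙)*0 + 143*(6 + √(144 + 36))² = 0 + 143*(6 + √180)² = 0 + 143*(6 + 6*√5)² = 143*(6 + 6*√5)²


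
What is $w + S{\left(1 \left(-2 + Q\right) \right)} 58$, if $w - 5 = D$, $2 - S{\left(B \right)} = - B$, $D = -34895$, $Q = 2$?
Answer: $-34774$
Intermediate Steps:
$S{\left(B \right)} = 2 + B$ ($S{\left(B \right)} = 2 - - B = 2 + B$)
$w = -34890$ ($w = 5 - 34895 = -34890$)
$w + S{\left(1 \left(-2 + Q\right) \right)} 58 = -34890 + \left(2 + 1 \left(-2 + 2\right)\right) 58 = -34890 + \left(2 + 1 \cdot 0\right) 58 = -34890 + \left(2 + 0\right) 58 = -34890 + 2 \cdot 58 = -34890 + 116 = -34774$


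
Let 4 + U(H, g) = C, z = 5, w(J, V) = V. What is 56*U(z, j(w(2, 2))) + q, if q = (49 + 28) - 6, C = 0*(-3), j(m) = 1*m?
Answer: -153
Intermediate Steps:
j(m) = m
C = 0
U(H, g) = -4 (U(H, g) = -4 + 0 = -4)
q = 71 (q = 77 - 6 = 71)
56*U(z, j(w(2, 2))) + q = 56*(-4) + 71 = -224 + 71 = -153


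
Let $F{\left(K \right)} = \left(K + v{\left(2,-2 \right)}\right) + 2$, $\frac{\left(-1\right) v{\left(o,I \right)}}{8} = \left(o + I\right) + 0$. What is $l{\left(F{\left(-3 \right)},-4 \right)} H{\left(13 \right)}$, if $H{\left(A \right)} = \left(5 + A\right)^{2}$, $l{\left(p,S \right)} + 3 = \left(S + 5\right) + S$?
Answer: $-1944$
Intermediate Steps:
$v{\left(o,I \right)} = - 8 I - 8 o$ ($v{\left(o,I \right)} = - 8 \left(\left(o + I\right) + 0\right) = - 8 \left(\left(I + o\right) + 0\right) = - 8 \left(I + o\right) = - 8 I - 8 o$)
$F{\left(K \right)} = 2 + K$ ($F{\left(K \right)} = \left(K - 0\right) + 2 = \left(K + \left(16 - 16\right)\right) + 2 = \left(K + 0\right) + 2 = K + 2 = 2 + K$)
$l{\left(p,S \right)} = 2 + 2 S$ ($l{\left(p,S \right)} = -3 + \left(\left(S + 5\right) + S\right) = -3 + \left(\left(5 + S\right) + S\right) = -3 + \left(5 + 2 S\right) = 2 + 2 S$)
$l{\left(F{\left(-3 \right)},-4 \right)} H{\left(13 \right)} = \left(2 + 2 \left(-4\right)\right) \left(5 + 13\right)^{2} = \left(2 - 8\right) 18^{2} = \left(-6\right) 324 = -1944$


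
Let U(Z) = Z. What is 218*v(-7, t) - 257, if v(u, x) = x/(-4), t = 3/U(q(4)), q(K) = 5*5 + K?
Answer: -15233/58 ≈ -262.64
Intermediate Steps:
q(K) = 25 + K
t = 3/29 (t = 3/(25 + 4) = 3/29 ≈ 0.10345)
v(u, x) = -x/4 (v(u, x) = x*(-¼) = -x/4)
218*v(-7, t) - 257 = 218*(-¼*3/29) - 257 = 218*(-3/116) - 257 = -327/58 - 257 = -15233/58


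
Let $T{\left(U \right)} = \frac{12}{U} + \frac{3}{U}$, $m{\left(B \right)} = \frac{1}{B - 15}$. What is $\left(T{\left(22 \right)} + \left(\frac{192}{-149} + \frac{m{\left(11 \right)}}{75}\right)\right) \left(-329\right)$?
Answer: $\frac{98696381}{491700} \approx 200.72$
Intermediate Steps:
$m{\left(B \right)} = \frac{1}{-15 + B}$
$T{\left(U \right)} = \frac{15}{U}$
$\left(T{\left(22 \right)} + \left(\frac{192}{-149} + \frac{m{\left(11 \right)}}{75}\right)\right) \left(-329\right) = \left(\frac{15}{22} + \left(\frac{192}{-149} + \frac{1}{\left(-15 + 11\right) 75}\right)\right) \left(-329\right) = \left(15 \cdot \frac{1}{22} + \left(192 \left(- \frac{1}{149}\right) + \frac{1}{-4} \cdot \frac{1}{75}\right)\right) \left(-329\right) = \left(\frac{15}{22} - \frac{57749}{44700}\right) \left(-329\right) = \left(- \frac{299989}{491700}\right) \left(-329\right) = \frac{98696381}{491700}$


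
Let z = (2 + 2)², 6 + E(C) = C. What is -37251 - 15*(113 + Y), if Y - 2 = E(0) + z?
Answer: -39126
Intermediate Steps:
E(C) = -6 + C
z = 16 (z = 4² = 16)
Y = 12 (Y = 2 + ((-6 + 0) + 16) = 2 + (-6 + 16) = 2 + 10 = 12)
-37251 - 15*(113 + Y) = -37251 - 15*(113 + 12) = -37251 - 15*125 = -37251 - 1875 = -39126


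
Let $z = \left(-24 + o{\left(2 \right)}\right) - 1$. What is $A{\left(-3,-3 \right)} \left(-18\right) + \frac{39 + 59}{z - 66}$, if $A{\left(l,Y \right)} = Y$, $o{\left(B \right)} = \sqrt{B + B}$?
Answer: $\frac{4708}{89} \approx 52.899$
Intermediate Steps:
$o{\left(B \right)} = \sqrt{2} \sqrt{B}$ ($o{\left(B \right)} = \sqrt{2 B} = \sqrt{2} \sqrt{B}$)
$z = -23$ ($z = \left(-24 + \sqrt{2} \sqrt{2}\right) - 1 = \left(-24 + 2\right) - 1 = -22 - 1 = -23$)
$A{\left(-3,-3 \right)} \left(-18\right) + \frac{39 + 59}{z - 66} = \left(-3\right) \left(-18\right) + \frac{39 + 59}{-23 - 66} = 54 + \frac{98}{-89} = 54 + 98 \left(- \frac{1}{89}\right) = 54 - \frac{98}{89} = \frac{4708}{89}$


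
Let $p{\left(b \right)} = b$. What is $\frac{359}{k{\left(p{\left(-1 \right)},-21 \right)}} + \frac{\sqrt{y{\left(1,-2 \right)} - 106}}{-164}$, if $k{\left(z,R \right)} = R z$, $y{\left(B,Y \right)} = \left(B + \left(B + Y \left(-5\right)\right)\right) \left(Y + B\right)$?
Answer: $\frac{359}{21} - \frac{i \sqrt{118}}{164} \approx 17.095 - 0.066236 i$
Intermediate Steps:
$y{\left(B,Y \right)} = \left(B + Y\right) \left(- 5 Y + 2 B\right)$ ($y{\left(B,Y \right)} = \left(B + \left(B - 5 Y\right)\right) \left(B + Y\right) = \left(- 5 Y + 2 B\right) \left(B + Y\right) = \left(B + Y\right) \left(- 5 Y + 2 B\right)$)
$\frac{359}{k{\left(p{\left(-1 \right)},-21 \right)}} + \frac{\sqrt{y{\left(1,-2 \right)} - 106}}{-164} = \frac{359}{\left(-21\right) \left(-1\right)} + \frac{\sqrt{\left(- 5 \left(-2\right)^{2} + 2 \cdot 1^{2} - 3 \left(-2\right)\right) - 106}}{-164} = \frac{359}{21} + \sqrt{\left(\left(-5\right) 4 + 2 \cdot 1 + 6\right) - 106} \left(- \frac{1}{164}\right) = 359 \cdot \frac{1}{21} + \sqrt{\left(-20 + 2 + 6\right) - 106} \left(- \frac{1}{164}\right) = \frac{359}{21} + \sqrt{-12 - 106} \left(- \frac{1}{164}\right) = \frac{359}{21} + \sqrt{-118} \left(- \frac{1}{164}\right) = \frac{359}{21} + i \sqrt{118} \left(- \frac{1}{164}\right) = \frac{359}{21} - \frac{i \sqrt{118}}{164}$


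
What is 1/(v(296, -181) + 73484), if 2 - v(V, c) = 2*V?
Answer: 1/72894 ≈ 1.3719e-5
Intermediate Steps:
v(V, c) = 2 - 2*V
1/(v(296, -181) + 73484) = 1/((2 - 2*296) + 73484) = 1/((2 - 592) + 73484) = 1/(-590 + 73484) = 1/72894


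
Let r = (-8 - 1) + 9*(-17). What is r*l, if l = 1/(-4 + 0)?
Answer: 81/2 ≈ 40.500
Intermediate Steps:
l = -¼ (l = 1/(-4) = -¼ ≈ -0.25000)
r = -162 (r = -9 - 153 = -162)
r*l = -162*(-¼) = 81/2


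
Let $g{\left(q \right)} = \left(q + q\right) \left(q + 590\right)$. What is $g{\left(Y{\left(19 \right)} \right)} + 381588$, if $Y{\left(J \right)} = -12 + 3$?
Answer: $371130$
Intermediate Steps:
$Y{\left(J \right)} = -9$
$g{\left(q \right)} = 2 q \left(590 + q\right)$
$g{\left(Y{\left(19 \right)} \right)} + 381588 = 2 \left(-9\right) \left(590 - 9\right) + 381588 = 2 \left(-9\right) 581 + 381588 = -10458 + 381588 = 371130$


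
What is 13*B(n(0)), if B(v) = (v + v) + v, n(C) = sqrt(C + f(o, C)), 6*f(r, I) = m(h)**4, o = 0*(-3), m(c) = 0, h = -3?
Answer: 0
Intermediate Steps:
o = 0
f(r, I) = 0 (f(r, I) = (1/6)*0**4 = (1/6)*0 = 0)
n(C) = sqrt(C) (n(C) = sqrt(C + 0) = sqrt(C))
B(v) = 3*v (B(v) = 2*v + v = 3*v)
13*B(n(0)) = 13*(3*sqrt(0)) = 13*(3*0) = 13*0 = 0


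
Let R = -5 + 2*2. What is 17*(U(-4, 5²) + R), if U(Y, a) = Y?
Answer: -85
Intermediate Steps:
R = -1 (R = -5 + 4 = -1)
17*(U(-4, 5²) + R) = 17*(-4 - 1) = 17*(-5) = -85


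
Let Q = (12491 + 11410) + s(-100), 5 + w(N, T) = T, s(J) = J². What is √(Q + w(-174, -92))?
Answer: 6*√939 ≈ 183.86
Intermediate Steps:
w(N, T) = -5 + T
Q = 33901 (Q = (12491 + 11410) + (-100)² = 23901 + 10000 = 33901)
√(Q + w(-174, -92)) = √(33901 + (-5 - 92)) = √(33901 - 97) = √33804 = 6*√939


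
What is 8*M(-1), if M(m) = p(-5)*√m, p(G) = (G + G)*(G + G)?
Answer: 800*I ≈ 800.0*I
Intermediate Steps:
p(G) = 4*G² (p(G) = (2*G)*(2*G) = 4*G²)
M(m) = 100*√m (M(m) = (4*(-5)²)*√m = (4*25)*√m = 100*√m)
8*M(-1) = 8*(100*√(-1)) = 8*(100*I) = 800*I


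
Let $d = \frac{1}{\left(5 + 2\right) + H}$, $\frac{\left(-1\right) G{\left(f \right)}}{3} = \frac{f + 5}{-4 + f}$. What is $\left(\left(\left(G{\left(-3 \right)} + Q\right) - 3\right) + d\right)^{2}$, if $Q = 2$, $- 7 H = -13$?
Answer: $\frac{169}{188356} \approx 0.00089724$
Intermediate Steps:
$H = \frac{13}{7}$ ($H = \left(- \frac{1}{7}\right) \left(-13\right) = \frac{13}{7} \approx 1.8571$)
$G{\left(f \right)} = - \frac{3 \left(5 + f\right)}{-4 + f}$ ($G{\left(f \right)} = - 3 \frac{f + 5}{-4 + f} = - 3 \frac{5 + f}{-4 + f} = - \frac{3 \left(5 + f\right)}{-4 + f}$)
$d = \frac{7}{62}$ ($d = \frac{1}{\left(5 + 2\right) + \frac{13}{7}} = \frac{1}{7 + \frac{13}{7}} = \frac{1}{\frac{62}{7}} = \frac{7}{62} \approx 0.1129$)
$\left(\left(\left(G{\left(-3 \right)} + Q\right) - 3\right) + d\right)^{2} = \left(\left(\left(\frac{3 \left(-5 - -3\right)}{-4 - 3} + 2\right) - 3\right) + \frac{7}{62}\right)^{2} = \left(\left(\left(\frac{3 \left(-5 + 3\right)}{-7} + 2\right) - 3\right) + \frac{7}{62}\right)^{2} = \left(\left(\left(3 \left(- \frac{1}{7}\right) \left(-2\right) + 2\right) - 3\right) + \frac{7}{62}\right)^{2} = \left(\left(\left(\frac{6}{7} + 2\right) - 3\right) + \frac{7}{62}\right)^{2} = \left(\left(\frac{20}{7} - 3\right) + \frac{7}{62}\right)^{2} = \left(- \frac{1}{7} + \frac{7}{62}\right)^{2} = \left(- \frac{13}{434}\right)^{2} = \frac{169}{188356}$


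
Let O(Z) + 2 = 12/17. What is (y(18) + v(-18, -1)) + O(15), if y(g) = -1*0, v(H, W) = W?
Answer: -39/17 ≈ -2.2941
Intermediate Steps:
y(g) = 0
O(Z) = -22/17 (O(Z) = -2 + 12/17 = -22/17)
(y(18) + v(-18, -1)) + O(15) = (0 - 1) - 22/17 = -1 - 22/17 = -39/17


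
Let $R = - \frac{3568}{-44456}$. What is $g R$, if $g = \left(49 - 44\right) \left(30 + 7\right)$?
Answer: $\frac{82510}{5557} \approx 14.848$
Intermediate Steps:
$R = \frac{446}{5557}$ ($R = \left(-3568\right) \left(- \frac{1}{44456}\right) = \frac{446}{5557} \approx 0.080259$)
$g = 185$ ($g = 5 \cdot 37 = 185$)
$g R = 185 \cdot \frac{446}{5557} = \frac{82510}{5557}$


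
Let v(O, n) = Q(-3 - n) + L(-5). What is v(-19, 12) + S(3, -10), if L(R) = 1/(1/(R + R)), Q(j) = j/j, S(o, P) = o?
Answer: -6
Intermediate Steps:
Q(j) = 1
L(R) = 2*R (L(R) = 1/(1/(2*R)) = 2*R)
v(O, n) = -9 (v(O, n) = 1 + 2*(-5) = 1 - 10 = -9)
v(-19, 12) + S(3, -10) = -9 + 3 = -6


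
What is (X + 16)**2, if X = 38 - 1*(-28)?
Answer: 6724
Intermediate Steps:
X = 66 (X = 38 + 28 = 66)
(X + 16)**2 = (66 + 16)**2 = 82**2 = 6724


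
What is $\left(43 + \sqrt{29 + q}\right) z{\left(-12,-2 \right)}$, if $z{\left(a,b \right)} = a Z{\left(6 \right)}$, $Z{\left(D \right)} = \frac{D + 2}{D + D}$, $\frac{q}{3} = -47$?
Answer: $-344 - 32 i \sqrt{7} \approx -344.0 - 84.664 i$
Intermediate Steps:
$q = -141$ ($q = 3 \left(-47\right) = -141$)
$Z{\left(D \right)} = \frac{2 + D}{2 D}$
$z{\left(a,b \right)} = \frac{2 a}{3}$ ($z{\left(a,b \right)} = a \frac{2 + 6}{2 \cdot 6} = a \frac{1}{2} \cdot \frac{1}{6} \cdot 8 = a \frac{2}{3} = \frac{2 a}{3}$)
$\left(43 + \sqrt{29 + q}\right) z{\left(-12,-2 \right)} = \left(43 + \sqrt{29 - 141}\right) \frac{2}{3} \left(-12\right) = \left(43 + \sqrt{-112}\right) \left(-8\right) = \left(43 + 4 i \sqrt{7}\right) \left(-8\right) = -344 - 32 i \sqrt{7}$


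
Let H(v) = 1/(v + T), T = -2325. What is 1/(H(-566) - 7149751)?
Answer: -2891/20669930142 ≈ -1.3987e-7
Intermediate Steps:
H(v) = 1/(-2325 + v) (H(v) = 1/(v - 2325) = 1/(-2325 + v))
1/(H(-566) - 7149751) = 1/(1/(-2325 - 566) - 7149751) = 1/(1/(-2891) - 7149751) = 1/(-1/2891 - 7149751) = 1/(-20669930142/2891) = -2891/20669930142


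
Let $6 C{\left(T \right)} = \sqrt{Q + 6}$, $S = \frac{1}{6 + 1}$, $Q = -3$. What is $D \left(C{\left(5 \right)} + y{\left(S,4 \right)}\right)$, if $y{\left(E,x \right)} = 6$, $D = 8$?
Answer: $48 + \frac{4 \sqrt{3}}{3} \approx 50.309$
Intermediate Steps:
$S = \frac{1}{7} \approx 0.14286$
$C{\left(T \right)} = \frac{\sqrt{3}}{6}$ ($C{\left(T \right)} = \frac{\sqrt{-3 + 6}}{6} = \frac{\sqrt{3}}{6}$)
$D \left(C{\left(5 \right)} + y{\left(S,4 \right)}\right) = 8 \left(\frac{\sqrt{3}}{6} + 6\right) = 8 \left(6 + \frac{\sqrt{3}}{6}\right) = 48 + \frac{4 \sqrt{3}}{3}$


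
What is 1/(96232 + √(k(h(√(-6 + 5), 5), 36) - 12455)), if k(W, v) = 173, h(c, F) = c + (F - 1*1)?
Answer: 2092/201317611 - I*√12282/9260610106 ≈ 1.0392e-5 - 1.1967e-8*I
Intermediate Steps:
h(c, F) = -1 + F + c (h(c, F) = c + (F - 1) = c + (-1 + F) = -1 + F + c)
1/(96232 + √(k(h(√(-6 + 5), 5), 36) - 12455)) = 1/(96232 + √(173 - 12455)) = 1/(96232 + √(-12282)) = 1/(96232 + I*√12282)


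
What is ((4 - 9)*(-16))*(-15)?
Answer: -1200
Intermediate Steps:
((4 - 9)*(-16))*(-15) = -5*(-16)*(-15) = 80*(-15) = -1200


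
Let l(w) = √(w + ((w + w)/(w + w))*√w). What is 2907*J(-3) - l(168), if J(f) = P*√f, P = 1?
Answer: -√(168 + 2*√42) + 2907*I*√3 ≈ -13.452 + 5035.1*I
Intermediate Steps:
J(f) = √f (J(f) = 1*√f = √f)
l(w) = √(w + √w) (l(w) = √(w + ((2*w)/((2*w)))*√w) = √(w + ((2*w)*(1/(2*w)))*√w) = √(w + 1*√w) = √(w + √w))
2907*J(-3) - l(168) = 2907*√(-3) - √(168 + √168) = 2907*(I*√3) - √(168 + 2*√42) = 2907*I*√3 - √(168 + 2*√42) = -√(168 + 2*√42) + 2907*I*√3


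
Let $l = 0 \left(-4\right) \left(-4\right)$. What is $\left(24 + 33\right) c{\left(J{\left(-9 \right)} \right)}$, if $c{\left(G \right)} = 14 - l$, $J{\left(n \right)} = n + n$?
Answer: $798$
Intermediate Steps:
$l = 0$ ($l = 0 \left(-4\right) = 0$)
$J{\left(n \right)} = 2 n$
$c{\left(G \right)} = 14$ ($c{\left(G \right)} = 14 - 0 = 14 + 0 = 14$)
$\left(24 + 33\right) c{\left(J{\left(-9 \right)} \right)} = \left(24 + 33\right) 14 = 57 \cdot 14 = 798$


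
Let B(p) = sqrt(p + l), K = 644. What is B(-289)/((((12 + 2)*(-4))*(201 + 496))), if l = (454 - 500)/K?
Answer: -I*sqrt(56658)/546448 ≈ -0.00043559*I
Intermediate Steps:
l = -1/14 (l = (454 - 500)/644 = -46*1/644 = -1/14 ≈ -0.071429)
B(p) = sqrt(-1/14 + p) (B(p) = sqrt(p - 1/14) = sqrt(-1/14 + p))
B(-289)/((((12 + 2)*(-4))*(201 + 496))) = (sqrt(-14 + 196*(-289))/14)/((((12 + 2)*(-4))*(201 + 496))) = (sqrt(-14 - 56644)/14)/(((14*(-4))*697)) = (sqrt(-56658)/14)/((-56*697)) = ((I*sqrt(56658))/14)/(-39032) = (I*sqrt(56658)/14)*(-1/39032) = -I*sqrt(56658)/546448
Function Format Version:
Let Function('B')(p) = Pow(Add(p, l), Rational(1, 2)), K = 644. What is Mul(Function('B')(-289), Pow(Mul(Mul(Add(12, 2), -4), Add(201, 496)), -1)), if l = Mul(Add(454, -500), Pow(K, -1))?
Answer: Mul(Rational(-1, 546448), I, Pow(56658, Rational(1, 2))) ≈ Mul(-0.00043559, I)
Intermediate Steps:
l = Rational(-1, 14) (l = Mul(Add(454, -500), Pow(644, -1)) = Mul(-46, Rational(1, 644)) = Rational(-1, 14) ≈ -0.071429)
Function('B')(p) = Pow(Add(Rational(-1, 14), p), Rational(1, 2)) (Function('B')(p) = Pow(Add(p, Rational(-1, 14)), Rational(1, 2)) = Pow(Add(Rational(-1, 14), p), Rational(1, 2)))
Mul(Function('B')(-289), Pow(Mul(Mul(Add(12, 2), -4), Add(201, 496)), -1)) = Mul(Mul(Rational(1, 14), Pow(Add(-14, Mul(196, -289)), Rational(1, 2))), Pow(Mul(Mul(Add(12, 2), -4), Add(201, 496)), -1)) = Mul(Mul(Rational(1, 14), Pow(Add(-14, -56644), Rational(1, 2))), Pow(Mul(Mul(14, -4), 697), -1)) = Mul(Mul(Rational(1, 14), Pow(-56658, Rational(1, 2))), Pow(Mul(-56, 697), -1)) = Mul(Mul(Rational(1, 14), Mul(I, Pow(56658, Rational(1, 2)))), Pow(-39032, -1)) = Mul(Mul(Rational(1, 14), I, Pow(56658, Rational(1, 2))), Rational(-1, 39032)) = Mul(Rational(-1, 546448), I, Pow(56658, Rational(1, 2)))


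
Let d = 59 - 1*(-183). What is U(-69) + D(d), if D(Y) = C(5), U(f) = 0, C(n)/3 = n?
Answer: 15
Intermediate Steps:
C(n) = 3*n
d = 242 (d = 59 + 183 = 242)
D(Y) = 15 (D(Y) = 3*5 = 15)
U(-69) + D(d) = 0 + 15 = 15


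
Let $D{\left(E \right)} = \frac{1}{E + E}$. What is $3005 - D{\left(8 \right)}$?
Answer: $\frac{48079}{16} \approx 3004.9$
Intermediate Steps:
$D{\left(E \right)} = \frac{1}{2 E}$
$3005 - D{\left(8 \right)} = 3005 - \frac{1}{2 \cdot 8} = 3005 - \frac{1}{2} \cdot \frac{1}{8} = 3005 - \frac{1}{16} = \frac{48079}{16}$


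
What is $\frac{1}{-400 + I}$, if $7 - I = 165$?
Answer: $- \frac{1}{558} \approx -0.0017921$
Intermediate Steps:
$I = -158$ ($I = 7 - 165 = -158$)
$\frac{1}{-400 + I} = \frac{1}{-400 - 158} = \frac{1}{-558} = - \frac{1}{558}$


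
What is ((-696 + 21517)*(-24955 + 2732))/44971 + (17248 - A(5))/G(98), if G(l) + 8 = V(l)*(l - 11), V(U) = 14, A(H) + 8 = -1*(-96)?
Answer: -5082740437/494681 ≈ -10275.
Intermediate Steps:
A(H) = 88 (A(H) = -8 - 1*(-96) = -8 + 96 = 88)
G(l) = -162 + 14*l (G(l) = -8 + 14*(l - 11) = -8 + 14*(-11 + l) = -8 + (-154 + 14*l) = -162 + 14*l)
((-696 + 21517)*(-24955 + 2732))/44971 + (17248 - A(5))/G(98) = ((-696 + 21517)*(-24955 + 2732))/44971 + (17248 - 1*88)/(-162 + 14*98) = (20821*(-22223))*(1/44971) + (17248 - 88)/(-162 + 1372) = -462705083*1/44971 + 17160/1210 = -462705083/44971 + 17160*(1/1210) = -462705083/44971 + 156/11 = -5082740437/494681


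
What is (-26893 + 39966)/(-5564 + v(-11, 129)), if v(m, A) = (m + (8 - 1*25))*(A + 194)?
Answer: -13073/14608 ≈ -0.89492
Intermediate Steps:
v(m, A) = (-17 + m)*(194 + A) (v(m, A) = (m + (8 - 25))*(194 + A) = (m - 17)*(194 + A) = (-17 + m)*(194 + A))
(-26893 + 39966)/(-5564 + v(-11, 129)) = (-26893 + 39966)/(-5564 + (-3298 - 17*129 + 194*(-11) + 129*(-11))) = 13073/(-5564 + (-3298 - 2193 - 2134 - 1419)) = 13073/(-5564 - 9044) = 13073/(-14608) = 13073*(-1/14608) = -13073/14608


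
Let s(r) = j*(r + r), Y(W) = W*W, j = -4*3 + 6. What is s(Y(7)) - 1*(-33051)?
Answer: 32463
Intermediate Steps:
j = -6 (j = -12 + 6 = -6)
Y(W) = W²
s(r) = -12*r (s(r) = -6*(r + r) = -12*r)
s(Y(7)) - 1*(-33051) = -12*7² - 1*(-33051) = -12*49 + 33051 = -588 + 33051 = 32463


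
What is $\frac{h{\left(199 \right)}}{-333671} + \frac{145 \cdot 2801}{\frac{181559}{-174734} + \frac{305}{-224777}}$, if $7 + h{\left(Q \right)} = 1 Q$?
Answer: $- \frac{8355826846147464538}{21405010999879} \approx -3.9037 \cdot 10^{5}$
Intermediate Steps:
$h{\left(Q \right)} = -7 + Q$ ($h{\left(Q \right)} = -7 + 1 Q = -7 + Q$)
$\frac{h{\left(199 \right)}}{-333671} + \frac{145 \cdot 2801}{\frac{181559}{-174734} + \frac{305}{-224777}} = \frac{-7 + 199}{-333671} + \frac{145 \cdot 2801}{\frac{181559}{-174734} + \frac{305}{-224777}} = 192 \left(- \frac{1}{333671}\right) + \frac{406145}{181559 \left(- \frac{1}{174734}\right) + 305 \left(- \frac{1}{224777}\right)} = - \frac{192}{333671} + \frac{406145}{- \frac{25937}{24962} - \frac{305}{224777}} = - \frac{192}{333671} + \frac{406145}{- \frac{833950637}{801554782}} = - \frac{192}{333671} + 406145 \left(- \frac{801554782}{833950637}\right) = - \frac{192}{333671} - \frac{325547466935390}{833950637} = - \frac{8355826846147464538}{21405010999879}$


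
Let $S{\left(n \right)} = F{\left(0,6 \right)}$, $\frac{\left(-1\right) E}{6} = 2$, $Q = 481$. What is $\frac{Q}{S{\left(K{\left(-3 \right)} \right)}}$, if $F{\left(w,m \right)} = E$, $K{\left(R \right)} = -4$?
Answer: $- \frac{481}{12} \approx -40.083$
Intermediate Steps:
$E = -12$ ($E = \left(-6\right) 2 = -12$)
$F{\left(w,m \right)} = -12$
$S{\left(n \right)} = -12$
$\frac{Q}{S{\left(K{\left(-3 \right)} \right)}} = \frac{481}{-12} = 481 \left(- \frac{1}{12}\right) = - \frac{481}{12}$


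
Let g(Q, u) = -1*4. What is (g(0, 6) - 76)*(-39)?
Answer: 3120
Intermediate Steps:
g(Q, u) = -4
(g(0, 6) - 76)*(-39) = (-4 - 76)*(-39) = -80*(-39) = 3120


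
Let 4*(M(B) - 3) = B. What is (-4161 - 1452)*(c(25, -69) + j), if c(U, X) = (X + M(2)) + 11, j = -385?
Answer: 4933827/2 ≈ 2.4669e+6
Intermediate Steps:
M(B) = 3 + B/4
c(U, X) = 29/2 + X (c(U, X) = (X + (3 + (1/4)*2)) + 11 = (X + (3 + 1/2)) + 11 = (X + 7/2) + 11 = (7/2 + X) + 11 = 29/2 + X)
(-4161 - 1452)*(c(25, -69) + j) = (-4161 - 1452)*((29/2 - 69) - 385) = -5613*(-109/2 - 385) = -5613*(-879/2) = 4933827/2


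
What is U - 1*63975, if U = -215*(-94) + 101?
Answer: -43664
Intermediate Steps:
U = 20311 (U = 20210 + 101 = 20311)
U - 1*63975 = 20311 - 1*63975 = 20311 - 63975 = -43664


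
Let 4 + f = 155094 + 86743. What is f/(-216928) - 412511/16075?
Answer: -93372651683/3487117600 ≈ -26.776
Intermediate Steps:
f = 241833 (f = -4 + (155094 + 86743) = -4 + 241837 = 241833)
f/(-216928) - 412511/16075 = 241833/(-216928) - 412511/16075 = 241833*(-1/216928) - 412511*1/16075 = -241833/216928 - 412511/16075 = -93372651683/3487117600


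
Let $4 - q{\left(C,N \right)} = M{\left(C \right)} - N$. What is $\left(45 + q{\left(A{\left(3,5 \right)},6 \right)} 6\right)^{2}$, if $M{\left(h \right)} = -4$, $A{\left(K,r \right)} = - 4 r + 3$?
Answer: $16641$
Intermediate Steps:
$A{\left(K,r \right)} = 3 - 4 r$
$q{\left(C,N \right)} = 8 + N$ ($q{\left(C,N \right)} = 4 - \left(-4 - N\right) = 4 + \left(4 + N\right) = 8 + N$)
$\left(45 + q{\left(A{\left(3,5 \right)},6 \right)} 6\right)^{2} = \left(45 + \left(8 + 6\right) 6\right)^{2} = \left(45 + 14 \cdot 6\right)^{2} = \left(45 + 84\right)^{2} = 129^{2} = 16641$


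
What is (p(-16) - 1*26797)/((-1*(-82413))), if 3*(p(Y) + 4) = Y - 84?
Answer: -80503/247239 ≈ -0.32561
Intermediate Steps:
p(Y) = -32 + Y/3 (p(Y) = -4 + (Y - 84)/3 = -4 + (-84 + Y)/3 = -4 + (-28 + Y/3) = -32 + Y/3)
(p(-16) - 1*26797)/((-1*(-82413))) = ((-32 + (⅓)*(-16)) - 1*26797)/((-1*(-82413))) = ((-32 - 16/3) - 26797)/82413 = (-112/3 - 26797)*(1/82413) = -80503/3*1/82413 = -80503/247239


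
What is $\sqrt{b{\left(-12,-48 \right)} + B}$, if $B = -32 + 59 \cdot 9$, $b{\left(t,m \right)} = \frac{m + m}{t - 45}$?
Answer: $\frac{3 \sqrt{20083}}{19} \approx 22.376$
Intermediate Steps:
$b{\left(t,m \right)} = \frac{2 m}{-45 + t}$
$B = 499$ ($B = -32 + 531 = 499$)
$\sqrt{b{\left(-12,-48 \right)} + B} = \sqrt{2 \left(-48\right) \frac{1}{-45 - 12} + 499} = \sqrt{2 \left(-48\right) \frac{1}{-57} + 499} = \sqrt{2 \left(-48\right) \left(- \frac{1}{57}\right) + 499} = \sqrt{\frac{32}{19} + 499} = \sqrt{\frac{9513}{19}} = \frac{3 \sqrt{20083}}{19}$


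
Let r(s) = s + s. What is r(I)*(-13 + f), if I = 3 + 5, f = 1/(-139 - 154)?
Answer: -60960/293 ≈ -208.05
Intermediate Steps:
f = -1/293 (f = 1/(-293) = -1/293 ≈ -0.0034130)
I = 8
r(s) = 2*s
r(I)*(-13 + f) = (2*8)*(-13 - 1/293) = 16*(-3810/293) = -60960/293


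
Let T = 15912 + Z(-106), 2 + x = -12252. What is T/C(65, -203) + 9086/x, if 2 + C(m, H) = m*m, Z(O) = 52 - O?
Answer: 7206891/2352211 ≈ 3.0639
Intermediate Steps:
x = -12254 (x = -2 - 12252 = -12254)
C(m, H) = -2 + m**2 (C(m, H) = -2 + m*m = -2 + m**2)
T = 16070 (T = 15912 + (52 - 1*(-106)) = 15912 + (52 + 106) = 15912 + 158 = 16070)
T/C(65, -203) + 9086/x = 16070/(-2 + 65**2) + 9086/(-12254) = 16070/(-2 + 4225) + 9086*(-1/12254) = 16070/4223 - 413/557 = 7206891/2352211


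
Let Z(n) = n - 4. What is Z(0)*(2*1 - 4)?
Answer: 8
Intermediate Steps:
Z(n) = -4 + n
Z(0)*(2*1 - 4) = (-4 + 0)*(2*1 - 4) = -4*(2 - 4) = -4*(-2) = 8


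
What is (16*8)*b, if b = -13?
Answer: -1664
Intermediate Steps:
(16*8)*b = (16*8)*(-13) = 128*(-13) = -1664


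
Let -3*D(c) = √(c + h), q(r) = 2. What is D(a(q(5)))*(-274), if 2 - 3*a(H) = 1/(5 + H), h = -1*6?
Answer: 274*I*√2373/63 ≈ 211.86*I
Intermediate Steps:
h = -6
a(H) = ⅔ - 1/(3*(5 + H))
D(c) = -√(-6 + c)/3 (D(c) = -√(c - 6)/3 = -√(-6 + c)/3)
D(a(q(5)))*(-274) = -√(-6 + (9 + 2*2)/(3*(5 + 2)))/3*(-274) = -√(-6 + (⅓)*(9 + 4)/7)/3*(-274) = -√(-6 + (⅓)*(⅐)*13)/3*(-274) = -√(-6 + 13/21)/3*(-274) = -I*√2373/63*(-274) = 274*I*√2373/63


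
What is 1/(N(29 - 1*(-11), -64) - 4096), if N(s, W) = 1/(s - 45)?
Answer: -5/20481 ≈ -0.00024413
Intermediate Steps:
N(s, W) = 1/(-45 + s)
1/(N(29 - 1*(-11), -64) - 4096) = 1/(1/(-45 + (29 - 1*(-11))) - 4096) = 1/(1/(-45 + (29 + 11)) - 4096) = 1/(1/(-45 + 40) - 4096) = 1/(1/(-5) - 4096) = 1/(-⅕ - 4096) = 1/(-20481/5) = -5/20481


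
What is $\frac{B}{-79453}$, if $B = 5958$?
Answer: $- \frac{5958}{79453} \approx -0.074988$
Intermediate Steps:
$\frac{B}{-79453} = \frac{5958}{-79453} = 5958 \left(- \frac{1}{79453}\right) = - \frac{5958}{79453}$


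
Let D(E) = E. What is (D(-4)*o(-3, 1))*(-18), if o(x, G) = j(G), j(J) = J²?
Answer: 72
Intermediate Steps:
o(x, G) = G²
(D(-4)*o(-3, 1))*(-18) = -4*1²*(-18) = -4*1*(-18) = -4*(-18) = 72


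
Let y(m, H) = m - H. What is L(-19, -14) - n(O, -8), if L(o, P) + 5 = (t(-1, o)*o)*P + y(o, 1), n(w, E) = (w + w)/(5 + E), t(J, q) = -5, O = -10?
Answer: -4085/3 ≈ -1361.7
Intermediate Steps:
n(w, E) = 2*w/(5 + E) (n(w, E) = (2*w)/(5 + E) = 2*w/(5 + E))
L(o, P) = -6 + o - 5*P*o (L(o, P) = -5 + ((-5*o)*P + (o - 1*1)) = -5 + (-5*P*o + (o - 1)) = -5 + (-5*P*o + (-1 + o)) = -5 + (-1 + o - 5*P*o) = -6 + o - 5*P*o)
L(-19, -14) - n(O, -8) = (-6 - 19 - 5*(-14)*(-19)) - 2*(-10)/(5 - 8) = (-6 - 19 - 1330) - 2*(-10)/(-3) = -1355 - 2*(-10)*(-1)/3 = -1355 - 1*20/3 = -1355 - 20/3 = -4085/3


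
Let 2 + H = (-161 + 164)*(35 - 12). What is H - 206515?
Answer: -206448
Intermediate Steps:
H = 67 (H = -2 + (-161 + 164)*(35 - 12) = -2 + 3*23 = -2 + 69 = 67)
H - 206515 = 67 - 206515 = -206448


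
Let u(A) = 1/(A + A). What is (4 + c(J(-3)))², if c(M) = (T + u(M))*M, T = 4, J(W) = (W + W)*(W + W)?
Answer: 88209/4 ≈ 22052.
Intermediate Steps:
u(A) = 1/(2*A)
J(W) = 4*W² (J(W) = (2*W)*(2*W) = 4*W²)
c(M) = M*(4 + 1/(2*M)) (c(M) = (4 + 1/(2*M))*M = M*(4 + 1/(2*M)))
(4 + c(J(-3)))² = (4 + (½ + 4*(4*(-3)²)))² = (4 + (½ + 4*(4*9)))² = (4 + (½ + 4*36))² = (4 + (½ + 144))² = (4 + 289/2)² = (297/2)² = 88209/4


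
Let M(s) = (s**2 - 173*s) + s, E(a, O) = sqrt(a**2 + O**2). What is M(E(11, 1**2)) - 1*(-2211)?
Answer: 2333 - 172*sqrt(122) ≈ 433.20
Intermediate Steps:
E(a, O) = sqrt(O**2 + a**2)
M(s) = s**2 - 172*s
M(E(11, 1**2)) - 1*(-2211) = sqrt((1**2)**2 + 11**2)*(-172 + sqrt((1**2)**2 + 11**2)) - 1*(-2211) = sqrt(1**2 + 121)*(-172 + sqrt(1**2 + 121)) + 2211 = sqrt(1 + 121)*(-172 + sqrt(1 + 121)) + 2211 = sqrt(122)*(-172 + sqrt(122)) + 2211 = 2211 + sqrt(122)*(-172 + sqrt(122))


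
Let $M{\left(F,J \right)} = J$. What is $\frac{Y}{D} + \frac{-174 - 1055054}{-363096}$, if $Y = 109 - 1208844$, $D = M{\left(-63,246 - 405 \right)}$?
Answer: $\frac{36587885401}{4811022} \approx 7605.0$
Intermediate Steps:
$D = -159$ ($D = 246 - 405 = -159$)
$Y = -1208735$ ($Y = 109 - 1208844 = -1208735$)
$\frac{Y}{D} + \frac{-174 - 1055054}{-363096} = - \frac{1208735}{-159} + \frac{-174 - 1055054}{-363096} = \left(-1208735\right) \left(- \frac{1}{159}\right) + \left(-174 - 1055054\right) \left(- \frac{1}{363096}\right) = \frac{1208735}{159} - - \frac{263807}{90774} = \frac{1208735}{159} + \frac{263807}{90774} = \frac{36587885401}{4811022}$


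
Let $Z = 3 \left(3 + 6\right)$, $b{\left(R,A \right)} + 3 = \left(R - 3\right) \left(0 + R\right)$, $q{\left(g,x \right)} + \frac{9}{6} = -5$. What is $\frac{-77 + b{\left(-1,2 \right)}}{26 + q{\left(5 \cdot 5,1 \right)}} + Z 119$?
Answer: $\frac{125155}{39} \approx 3209.1$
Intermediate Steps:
$q{\left(g,x \right)} = - \frac{13}{2}$ ($q{\left(g,x \right)} = - \frac{3}{2} - 5 = - \frac{13}{2}$)
$b{\left(R,A \right)} = -3 + R \left(-3 + R\right)$ ($b{\left(R,A \right)} = -3 + \left(R - 3\right) \left(0 + R\right) = -3 + \left(-3 + R\right) R = -3 + R \left(-3 + R\right)$)
$Z = 27$ ($Z = 3 \cdot 9 = 27$)
$\frac{-77 + b{\left(-1,2 \right)}}{26 + q{\left(5 \cdot 5,1 \right)}} + Z 119 = \frac{-77 - -1}{26 - \frac{13}{2}} + 27 \cdot 119 = \frac{-77 + \left(-3 + 1 + 3\right)}{\frac{39}{2}} + 3213 = \left(-77 + 1\right) \frac{2}{39} + 3213 = \left(-76\right) \frac{2}{39} + 3213 = - \frac{152}{39} + 3213 = \frac{125155}{39}$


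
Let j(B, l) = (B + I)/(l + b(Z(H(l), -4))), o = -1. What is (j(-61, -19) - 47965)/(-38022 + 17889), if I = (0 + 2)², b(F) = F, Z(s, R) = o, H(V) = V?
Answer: 959243/402660 ≈ 2.3823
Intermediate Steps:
Z(s, R) = -1
I = 4 (I = 2² = 4)
j(B, l) = (4 + B)/(-1 + l) (j(B, l) = (B + 4)/(l - 1) = (4 + B)/(-1 + l))
(j(-61, -19) - 47965)/(-38022 + 17889) = ((4 - 61)/(-1 - 19) - 47965)/(-38022 + 17889) = (-57/(-20) - 47965)/(-20133) = (-1/20*(-57) - 47965)*(-1/20133) = (57/20 - 47965)*(-1/20133) = -959243/20*(-1/20133) = 959243/402660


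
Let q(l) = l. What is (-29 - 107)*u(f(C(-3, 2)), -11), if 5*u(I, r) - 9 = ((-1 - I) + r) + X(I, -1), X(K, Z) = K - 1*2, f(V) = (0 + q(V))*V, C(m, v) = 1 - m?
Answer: 136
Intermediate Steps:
f(V) = V**2 (f(V) = (0 + V)*V = V*V = V**2)
X(K, Z) = -2 + K (X(K, Z) = K - 2 = -2 + K)
u(I, r) = 6/5 + r/5 (u(I, r) = 9/5 + (((-1 - I) + r) + (-2 + I))/5 = 9/5 + ((-1 + r - I) + (-2 + I))/5 = 9/5 + (-3 + r)/5 = 9/5 + (-3/5 + r/5) = 6/5 + r/5)
(-29 - 107)*u(f(C(-3, 2)), -11) = (-29 - 107)*(6/5 + (1/5)*(-11)) = -136*(6/5 - 11/5) = -136*(-1) = 136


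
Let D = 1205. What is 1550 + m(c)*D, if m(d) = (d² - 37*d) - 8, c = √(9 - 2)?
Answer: 345 - 44585*√7 ≈ -1.1762e+5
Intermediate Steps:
c = √7 ≈ 2.6458
m(d) = -8 + d² - 37*d
1550 + m(c)*D = 1550 + (-8 + (√7)² - 37*√7)*1205 = 1550 + (-8 + 7 - 37*√7)*1205 = 1550 + (-1 - 37*√7)*1205 = 1550 + (-1205 - 44585*√7) = 345 - 44585*√7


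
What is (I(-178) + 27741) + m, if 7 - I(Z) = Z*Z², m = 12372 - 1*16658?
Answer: 5663214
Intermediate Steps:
m = -4286 (m = 12372 - 16658 = -4286)
I(Z) = 7 - Z³ (I(Z) = 7 - Z*Z² = 7 - Z³)
(I(-178) + 27741) + m = ((7 - 1*(-178)³) + 27741) - 4286 = ((7 - 1*(-5639752)) + 27741) - 4286 = ((7 + 5639752) + 27741) - 4286 = (5639759 + 27741) - 4286 = 5667500 - 4286 = 5663214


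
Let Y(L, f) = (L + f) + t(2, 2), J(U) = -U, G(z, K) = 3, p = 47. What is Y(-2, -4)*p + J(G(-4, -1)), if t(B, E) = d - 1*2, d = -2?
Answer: -473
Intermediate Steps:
t(B, E) = -4 (t(B, E) = -2 - 1*2 = -2 - 2 = -4)
Y(L, f) = -4 + L + f (Y(L, f) = (L + f) - 4 = -4 + L + f)
Y(-2, -4)*p + J(G(-4, -1)) = (-4 - 2 - 4)*47 - 1*3 = -10*47 - 3 = -470 - 3 = -473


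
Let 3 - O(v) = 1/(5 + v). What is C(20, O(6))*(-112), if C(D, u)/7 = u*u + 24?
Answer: -3079552/121 ≈ -25451.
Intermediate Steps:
O(v) = 3 - 1/(5 + v)
C(D, u) = 168 + 7*u² (C(D, u) = 7*(u*u + 24) = 7*(u² + 24) = 7*(24 + u²) = 168 + 7*u²)
C(20, O(6))*(-112) = (168 + 7*((14 + 3*6)/(5 + 6))²)*(-112) = (168 + 7*((14 + 18)/11)²)*(-112) = (168 + 7*((1/11)*32)²)*(-112) = (168 + 7*(32/11)²)*(-112) = (168 + 7*(1024/121))*(-112) = (168 + 7168/121)*(-112) = (27496/121)*(-112) = -3079552/121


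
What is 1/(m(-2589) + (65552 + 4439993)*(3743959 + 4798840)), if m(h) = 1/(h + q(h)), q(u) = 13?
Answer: 2576/99150150665492079 ≈ 2.5981e-14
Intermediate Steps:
m(h) = 1/(13 + h) (m(h) = 1/(h + 13) = 1/(13 + h))
1/(m(-2589) + (65552 + 4439993)*(3743959 + 4798840)) = 1/(1/(13 - 2589) + (65552 + 4439993)*(3743959 + 4798840)) = 1/(1/(-2576) + 4505545*8542799) = 1/(-1/2576 + 38489965320455) = 1/(99150150665492079/2576) = 2576/99150150665492079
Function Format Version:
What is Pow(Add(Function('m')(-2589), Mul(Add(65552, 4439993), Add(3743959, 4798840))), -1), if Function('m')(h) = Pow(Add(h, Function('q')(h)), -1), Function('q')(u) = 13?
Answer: Rational(2576, 99150150665492079) ≈ 2.5981e-14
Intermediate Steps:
Function('m')(h) = Pow(Add(13, h), -1) (Function('m')(h) = Pow(Add(h, 13), -1) = Pow(Add(13, h), -1))
Pow(Add(Function('m')(-2589), Mul(Add(65552, 4439993), Add(3743959, 4798840))), -1) = Pow(Add(Pow(Add(13, -2589), -1), Mul(Add(65552, 4439993), Add(3743959, 4798840))), -1) = Pow(Add(Pow(-2576, -1), Mul(4505545, 8542799)), -1) = Pow(Add(Rational(-1, 2576), 38489965320455), -1) = Pow(Rational(99150150665492079, 2576), -1) = Rational(2576, 99150150665492079)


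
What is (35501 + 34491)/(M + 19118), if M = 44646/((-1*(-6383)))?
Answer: 55844867/15259355 ≈ 3.6597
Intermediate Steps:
M = 44646/6383 ≈ 6.9945
(35501 + 34491)/(M + 19118) = (35501 + 34491)/(44646/6383 + 19118) = 69992/(122074840/6383) = 69992*(6383/122074840) = 55844867/15259355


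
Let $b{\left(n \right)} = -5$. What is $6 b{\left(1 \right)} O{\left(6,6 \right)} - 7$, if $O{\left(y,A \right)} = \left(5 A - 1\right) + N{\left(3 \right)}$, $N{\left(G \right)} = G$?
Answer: $-967$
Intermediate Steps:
$O{\left(y,A \right)} = 2 + 5 A$ ($O{\left(y,A \right)} = \left(5 A - 1\right) + 3 = \left(-1 + 5 A\right) + 3 = 2 + 5 A$)
$6 b{\left(1 \right)} O{\left(6,6 \right)} - 7 = 6 \left(-5\right) \left(2 + 5 \cdot 6\right) - 7 = - 30 \left(2 + 30\right) - 7 = \left(-30\right) 32 - 7 = -960 - 7 = -967$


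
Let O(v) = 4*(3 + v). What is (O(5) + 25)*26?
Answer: 1482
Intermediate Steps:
O(v) = 12 + 4*v
(O(5) + 25)*26 = ((12 + 4*5) + 25)*26 = ((12 + 20) + 25)*26 = (32 + 25)*26 = 57*26 = 1482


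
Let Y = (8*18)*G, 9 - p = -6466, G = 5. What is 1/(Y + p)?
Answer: 1/7195 ≈ 0.00013899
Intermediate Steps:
p = 6475 (p = 9 - 1*(-6466) = 9 + 6466 = 6475)
Y = 720 (Y = (8*18)*5 = 144*5 = 720)
1/(Y + p) = 1/(720 + 6475) = 1/7195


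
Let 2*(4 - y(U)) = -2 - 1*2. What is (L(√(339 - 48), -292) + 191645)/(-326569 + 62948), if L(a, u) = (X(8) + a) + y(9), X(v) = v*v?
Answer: -191715/263621 - √291/263621 ≈ -0.72730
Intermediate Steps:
X(v) = v²
y(U) = 6 (y(U) = 4 - (-2 - 1*2)/2 = 4 - (-2 - 2)/2 = 4 - ½*(-4) = 4 + 2 = 6)
L(a, u) = 70 + a (L(a, u) = (8² + a) + 6 = (64 + a) + 6 = 70 + a)
(L(√(339 - 48), -292) + 191645)/(-326569 + 62948) = ((70 + √(339 - 48)) + 191645)/(-326569 + 62948) = ((70 + √291) + 191645)/(-263621) = (191715 + √291)*(-1/263621) = -191715/263621 - √291/263621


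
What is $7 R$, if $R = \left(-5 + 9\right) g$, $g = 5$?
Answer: $140$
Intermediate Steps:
$R = 20$ ($R = \left(-5 + 9\right) 5 = 4 \cdot 5 = 20$)
$7 R = 7 \cdot 20 = 140$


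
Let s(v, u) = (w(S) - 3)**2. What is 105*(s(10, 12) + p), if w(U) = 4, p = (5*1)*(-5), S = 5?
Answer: -2520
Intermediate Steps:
p = -25 (p = 5*(-5) = -25)
s(v, u) = 1 (s(v, u) = (4 - 3)**2 = 1**2 = 1)
105*(s(10, 12) + p) = 105*(1 - 25) = 105*(-24) = -2520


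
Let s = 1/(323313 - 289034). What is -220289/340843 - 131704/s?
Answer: -14117408789853/3127 ≈ -4.5147e+9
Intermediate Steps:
s = 1/34279 ≈ 2.9172e-5
-220289/340843 - 131704/s = -220289/340843 - 131704/1/34279 = -220289*1/340843 - 131704*34279 = -2021/3127 - 4514681416 = -14117408789853/3127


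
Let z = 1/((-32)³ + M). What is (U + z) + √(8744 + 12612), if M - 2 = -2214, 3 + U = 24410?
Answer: 853756859/34980 + 2*√5339 ≈ 24553.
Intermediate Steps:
U = 24407 (U = -3 + 24410 = 24407)
M = -2212 (M = 2 - 2214 = -2212)
z = -1/34980 (z = 1/((-32)³ - 2212) = 1/(-32768 - 2212) = 1/(-34980) = -1/34980 ≈ -2.8588e-5)
(U + z) + √(8744 + 12612) = (24407 - 1/34980) + √(8744 + 12612) = 853756859/34980 + √21356 = 853756859/34980 + 2*√5339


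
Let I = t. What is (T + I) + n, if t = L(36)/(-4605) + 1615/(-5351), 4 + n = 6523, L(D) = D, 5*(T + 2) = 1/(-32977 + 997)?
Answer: 1711783659941083/262676844300 ≈ 6516.7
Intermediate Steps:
T = -319801/159900 (T = -2 + 1/(5*(-32977 + 997)) = -2 + (1/5)/(-31980) = -2 + (1/5)*(-1/31980) = -2 - 1/159900 = -319801/159900 ≈ -2.0000)
n = 6519 (n = -4 + 6523 = 6519)
t = -2543237/8213785 (t = 36/(-4605) + 1615/(-5351) = 36*(-1/4605) + 1615*(-1/5351) = -12/1535 - 1615/5351 = -2543237/8213785 ≈ -0.30963)
I = -2543237/8213785 ≈ -0.30963
(T + I) + n = (-319801/159900 - 2543237/8213785) + 6519 = -606688050617/262676844300 + 6519 = 1711783659941083/262676844300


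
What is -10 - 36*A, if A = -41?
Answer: 1466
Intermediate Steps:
-10 - 36*A = -10 - 36*(-41) = -10 + 1476 = 1466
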